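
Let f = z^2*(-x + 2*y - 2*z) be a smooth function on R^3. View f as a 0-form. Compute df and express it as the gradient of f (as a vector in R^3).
df = (-z^2) dx + (2*z^2) dy + (2*z*(-x + 2*y - 3*z)) dz; grad f = (-z^2, 2*z^2, 2*z*(-x + 2*y - 3*z))

For a 0-form f, d f = (∂f/∂x) dx + (∂f/∂y) dy + (∂f/∂z) dz. The components of the vector representation are exactly the entries of grad f in Cartesian coordinates:
  ∂f/∂x = -z^2
  ∂f/∂y = 2*z^2
  ∂f/∂z = 2*z*(-x + 2*y - 3*z).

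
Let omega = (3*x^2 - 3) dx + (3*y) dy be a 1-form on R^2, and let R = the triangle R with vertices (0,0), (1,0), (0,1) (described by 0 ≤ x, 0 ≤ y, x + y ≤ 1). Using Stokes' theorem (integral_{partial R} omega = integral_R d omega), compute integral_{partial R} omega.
integral_(partial R) omega = 0

Stokes: integral_partial_R omega = integral_R d omega with d omega = (∂Q/∂x - ∂P/∂y) dx ∧ dy.
  ∂Q/∂x = 0
  ∂P/∂y = 0
  integrand = ∂Q/∂x - ∂P/∂y = 0.
Integrating over R: integral_0^1 integral_0^{1-x} (0) dy dx = 0.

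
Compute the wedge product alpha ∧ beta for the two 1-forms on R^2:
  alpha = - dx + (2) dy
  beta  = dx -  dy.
alpha ∧ beta = (-1) dx ∧ dy

Distribute the wedge, using dx_i ∧ dx_j = -dx_j ∧ dx_i and dx_i ∧ dx_i = 0. For each pair (i, j) with i < j, the coefficient of dx_i ∧ dx_j in alpha ∧ beta is (alpha_i * beta_j - alpha_j * beta_i). Collecting: alpha ∧ beta = (-1) dx ∧ dy.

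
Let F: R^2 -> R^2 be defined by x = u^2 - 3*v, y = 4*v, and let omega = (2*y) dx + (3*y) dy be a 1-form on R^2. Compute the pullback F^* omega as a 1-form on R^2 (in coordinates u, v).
F^* omega = (16*u*v) du + (24*v) dv

Using F^*(f dg) = (f ∘ F) d(g ∘ F), substitute each coordinate x_i by F_i(u, v) in f_i, and replace dx_i by d F_i = (∂F_i/∂u) du + (∂F_i/∂v) dv.
  For the x component: f_1(F) = 8*v; d F_1 = (2*u) du + (-3) dv
  For the y component: f_2(F) = 12*v; d F_2 = (0) du + (4) dv
Combining and collecting du, dv coefficients:
  coeff of du: 16*u*v
  coeff of dv: 24*v
F^* omega = (16*u*v) du + (24*v) dv.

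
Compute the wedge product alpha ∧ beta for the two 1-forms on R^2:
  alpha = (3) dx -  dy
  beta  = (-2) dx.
alpha ∧ beta = (-2) dx ∧ dy

Distribute the wedge, using dx_i ∧ dx_j = -dx_j ∧ dx_i and dx_i ∧ dx_i = 0. For each pair (i, j) with i < j, the coefficient of dx_i ∧ dx_j in alpha ∧ beta is (alpha_i * beta_j - alpha_j * beta_i). Collecting: alpha ∧ beta = (-2) dx ∧ dy.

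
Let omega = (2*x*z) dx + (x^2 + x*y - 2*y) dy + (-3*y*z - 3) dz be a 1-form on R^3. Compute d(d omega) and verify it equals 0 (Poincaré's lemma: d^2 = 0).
d(d omega) = 0

Step 1: d omega = sum_{i<j} (∂f_j/∂x_i - ∂f_i/∂x_j) dx_i ∧ dx_j:
  coeff of dx ∧ dy: 2*x + y
  coeff of dx ∧ dz: -2*x
  coeff of dy ∧ dz: -3*z
Step 2: Apply d again to each 2-form coefficient. The only possible 3-form in R^3 is dx ∧ dy ∧ dz, with coefficient
  ∂(coeff of dy∧dz)/∂x - ∂(coeff of dx∧dz)/∂y + ∂(coeff of dx∧dy)/∂z
  = ∂/∂x (-3*z) - ∂/∂y (-2*x) + ∂/∂z (2*x + y).
Each of these terms simplifies to sums of mixed partials that cancel in pairs. The result is 0 (by equality of mixed partials for smooth functions — Schwarz / Clairaut).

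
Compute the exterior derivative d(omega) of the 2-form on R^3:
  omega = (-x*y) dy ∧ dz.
d(omega) = (-y) dx ∧ dy ∧ dz

For a 2-form omega = sum_{i<j} g_{ij} dx_i ∧ dx_j, the exterior derivative is
  d(omega) = sum_{i<j} d(g_{ij}) ∧ dx_i ∧ dx_j = sum_{i<j, k} (∂g_{ij}/∂x_k) dx_k ∧ dx_i ∧ dx_j.
Expand each term, using dx_k ∧ dx_i ∧ dx_j = sgn(permutation) dx_{(a)} ∧ dx_{(b)} ∧ dx_{(c)} with (a < b < c) sorted:
  d(-x*y) includes (∂/∂x)(-x*y) dx = (-y) dx, which multiplied by dy ∧ dz gives (-y) dx ∧ dy ∧ dz
Collecting like 3-forms: d(omega) = (-y) dx ∧ dy ∧ dz.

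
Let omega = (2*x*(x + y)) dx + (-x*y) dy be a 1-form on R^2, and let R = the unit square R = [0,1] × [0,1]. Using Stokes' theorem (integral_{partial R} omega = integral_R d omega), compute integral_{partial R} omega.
integral_(partial R) omega = -3/2

Stokes: integral_partial_R omega = integral_R d omega with d omega = (∂Q/∂x - ∂P/∂y) dx ∧ dy.
  ∂Q/∂x = -y
  ∂P/∂y = 2*x
  integrand = ∂Q/∂x - ∂P/∂y = -2*x - y.
Integrating over R: integral_0^1 integral_0^1 (-2*x - y) dx dy = -3/2.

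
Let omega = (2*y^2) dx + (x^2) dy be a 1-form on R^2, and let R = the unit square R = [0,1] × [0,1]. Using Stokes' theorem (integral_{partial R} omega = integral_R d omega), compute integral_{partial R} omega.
integral_(partial R) omega = -1

Stokes: integral_partial_R omega = integral_R d omega with d omega = (∂Q/∂x - ∂P/∂y) dx ∧ dy.
  ∂Q/∂x = 2*x
  ∂P/∂y = 4*y
  integrand = ∂Q/∂x - ∂P/∂y = 2*x - 4*y.
Integrating over R: integral_0^1 integral_0^1 (2*x - 4*y) dx dy = -1.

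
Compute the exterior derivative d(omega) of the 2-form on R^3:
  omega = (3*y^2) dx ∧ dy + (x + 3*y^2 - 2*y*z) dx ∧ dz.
d(omega) = (-6*y + 2*z) dx ∧ dy ∧ dz

For a 2-form omega = sum_{i<j} g_{ij} dx_i ∧ dx_j, the exterior derivative is
  d(omega) = sum_{i<j} d(g_{ij}) ∧ dx_i ∧ dx_j = sum_{i<j, k} (∂g_{ij}/∂x_k) dx_k ∧ dx_i ∧ dx_j.
Expand each term, using dx_k ∧ dx_i ∧ dx_j = sgn(permutation) dx_{(a)} ∧ dx_{(b)} ∧ dx_{(c)} with (a < b < c) sorted:
  d(x + 3*y^2 - 2*y*z) includes (∂/∂y)(x + 3*y^2 - 2*y*z) dy = (6*y - 2*z) dy, which multiplied by dx ∧ dz gives (-6*y + 2*z) dx ∧ dy ∧ dz
Collecting like 3-forms: d(omega) = (-6*y + 2*z) dx ∧ dy ∧ dz.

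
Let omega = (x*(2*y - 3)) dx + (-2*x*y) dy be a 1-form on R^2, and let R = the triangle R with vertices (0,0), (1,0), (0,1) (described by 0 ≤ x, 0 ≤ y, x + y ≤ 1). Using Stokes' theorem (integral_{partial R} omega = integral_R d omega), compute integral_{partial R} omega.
integral_(partial R) omega = -2/3

Stokes: integral_partial_R omega = integral_R d omega with d omega = (∂Q/∂x - ∂P/∂y) dx ∧ dy.
  ∂Q/∂x = -2*y
  ∂P/∂y = 2*x
  integrand = ∂Q/∂x - ∂P/∂y = -2*x - 2*y.
Integrating over R: integral_0^1 integral_0^{1-x} (-2*x - 2*y) dy dx = -2/3.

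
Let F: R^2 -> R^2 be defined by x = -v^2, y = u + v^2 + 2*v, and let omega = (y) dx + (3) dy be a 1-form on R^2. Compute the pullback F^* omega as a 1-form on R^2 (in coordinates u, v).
F^* omega = (3) du + (-2*u*v - 2*v^3 - 4*v^2 + 6*v + 6) dv

Using F^*(f dg) = (f ∘ F) d(g ∘ F), substitute each coordinate x_i by F_i(u, v) in f_i, and replace dx_i by d F_i = (∂F_i/∂u) du + (∂F_i/∂v) dv.
  For the x component: f_1(F) = u + v^2 + 2*v; d F_1 = (0) du + (-2*v) dv
  For the y component: f_2(F) = 3; d F_2 = (1) du + (2*v + 2) dv
Combining and collecting du, dv coefficients:
  coeff of du: 3
  coeff of dv: -2*u*v - 2*v^3 - 4*v^2 + 6*v + 6
F^* omega = (3) du + (-2*u*v - 2*v^3 - 4*v^2 + 6*v + 6) dv.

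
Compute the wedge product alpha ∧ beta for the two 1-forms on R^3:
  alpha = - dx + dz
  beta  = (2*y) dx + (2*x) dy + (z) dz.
alpha ∧ beta = (-2*x) dx ∧ dy + (-2*y - z) dx ∧ dz + (-2*x) dy ∧ dz

Distribute the wedge, using dx_i ∧ dx_j = -dx_j ∧ dx_i and dx_i ∧ dx_i = 0. For each pair (i, j) with i < j, the coefficient of dx_i ∧ dx_j in alpha ∧ beta is (alpha_i * beta_j - alpha_j * beta_i). Collecting: alpha ∧ beta = (-2*x) dx ∧ dy + (-2*y - z) dx ∧ dz + (-2*x) dy ∧ dz.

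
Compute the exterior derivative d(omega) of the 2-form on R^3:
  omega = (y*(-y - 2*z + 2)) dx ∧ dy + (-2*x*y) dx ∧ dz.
d(omega) = (2*x - 2*y) dx ∧ dy ∧ dz

For a 2-form omega = sum_{i<j} g_{ij} dx_i ∧ dx_j, the exterior derivative is
  d(omega) = sum_{i<j} d(g_{ij}) ∧ dx_i ∧ dx_j = sum_{i<j, k} (∂g_{ij}/∂x_k) dx_k ∧ dx_i ∧ dx_j.
Expand each term, using dx_k ∧ dx_i ∧ dx_j = sgn(permutation) dx_{(a)} ∧ dx_{(b)} ∧ dx_{(c)} with (a < b < c) sorted:
  d(y*(-y - 2*z + 2)) includes (∂/∂z)(y*(-y - 2*z + 2)) dz = (-2*y) dz, which multiplied by dx ∧ dy gives (-2*y) dx ∧ dy ∧ dz
  d(-2*x*y) includes (∂/∂y)(-2*x*y) dy = (-2*x) dy, which multiplied by dx ∧ dz gives (2*x) dx ∧ dy ∧ dz
Collecting like 3-forms: d(omega) = (2*x - 2*y) dx ∧ dy ∧ dz.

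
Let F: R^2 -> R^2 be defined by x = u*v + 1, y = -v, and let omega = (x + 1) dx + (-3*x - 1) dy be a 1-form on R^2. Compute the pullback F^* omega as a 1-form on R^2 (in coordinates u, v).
F^* omega = (v*(u*v + 2)) du + (u^2*v + 3*u*v + 2*u + 4) dv

Using F^*(f dg) = (f ∘ F) d(g ∘ F), substitute each coordinate x_i by F_i(u, v) in f_i, and replace dx_i by d F_i = (∂F_i/∂u) du + (∂F_i/∂v) dv.
  For the x component: f_1(F) = u*v + 2; d F_1 = (v) du + (u) dv
  For the y component: f_2(F) = -3*u*v - 4; d F_2 = (0) du + (-1) dv
Combining and collecting du, dv coefficients:
  coeff of du: v*(u*v + 2)
  coeff of dv: u^2*v + 3*u*v + 2*u + 4
F^* omega = (v*(u*v + 2)) du + (u^2*v + 3*u*v + 2*u + 4) dv.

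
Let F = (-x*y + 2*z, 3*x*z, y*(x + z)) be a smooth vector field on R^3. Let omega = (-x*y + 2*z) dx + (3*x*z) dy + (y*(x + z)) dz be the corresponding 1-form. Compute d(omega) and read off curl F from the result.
d(omega) = (-2*x + z) dy ∧ dz + (2 - y) dz ∧ dx + (x + 3*z) dx ∧ dy; curl F = (-2*x + z, 2 - y, x + 3*z)

d omega = sum_{i<j} (∂f_j/∂x_i - ∂f_i/∂x_j) dx_i ∧ dx_j. Under the identification (dy ∧ dz, dz ∧ dx, dx ∧ dy) ↔ (e_x, e_y, e_z), the coefficients are exactly the components of curl F. Compute:
  ∂R/∂y - ∂Q/∂z = (x + z) - (3*x) = -2*x + z
  ∂P/∂z - ∂R/∂x = (2) - (y) = 2 - y
  ∂Q/∂x - ∂P/∂y = (3*z) - (-x) = x + 3*z.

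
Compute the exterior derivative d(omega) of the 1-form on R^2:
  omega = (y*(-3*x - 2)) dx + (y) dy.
d(omega) = (3*x + 2) dx ∧ dy

For a 1-form omega = sum_i f_i dx_i, the exterior derivative is
  d(omega) = sum_{i < j} (∂f_j/∂x_i - ∂f_i/∂x_j) dx_i ∧ dx_j.
  coefficient of dx ∧ dy: ∂f_2/∂x - ∂f_1/∂y = ∂(y)/∂x - ∂(y*(-3*x - 2))/∂y = 3*x + 2
Assembling: d(omega) = (3*x + 2) dx ∧ dy.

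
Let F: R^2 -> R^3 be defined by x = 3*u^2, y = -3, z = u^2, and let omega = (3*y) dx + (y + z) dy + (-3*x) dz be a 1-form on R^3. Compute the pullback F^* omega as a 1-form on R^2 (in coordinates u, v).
F^* omega = (18*u*(-u^2 - 3)) du

Using F^*(f dg) = (f ∘ F) d(g ∘ F), substitute each coordinate x_i by F_i(u, v) in f_i, and replace dx_i by d F_i = (∂F_i/∂u) du + (∂F_i/∂v) dv.
  For the x component: f_1(F) = -9; d F_1 = (6*u) du + (0) dv
  For the y component: f_2(F) = u^2 - 3; d F_2 = (0) du + (0) dv
  For the z component: f_3(F) = -9*u^2; d F_3 = (2*u) du + (0) dv
Combining and collecting du, dv coefficients:
  coeff of du: 18*u*(-u^2 - 3)
  coeff of dv: 0
F^* omega = (18*u*(-u^2 - 3)) du.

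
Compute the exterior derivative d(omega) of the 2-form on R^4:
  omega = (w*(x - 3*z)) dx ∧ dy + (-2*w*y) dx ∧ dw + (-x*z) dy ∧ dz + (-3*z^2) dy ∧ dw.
d(omega) = (-3*w - z) dx ∧ dy ∧ dz + (2*w + x - 3*z) dx ∧ dy ∧ dw + (6*z) dy ∧ dz ∧ dw

For a 2-form omega = sum_{i<j} g_{ij} dx_i ∧ dx_j, the exterior derivative is
  d(omega) = sum_{i<j} d(g_{ij}) ∧ dx_i ∧ dx_j = sum_{i<j, k} (∂g_{ij}/∂x_k) dx_k ∧ dx_i ∧ dx_j.
Expand each term, using dx_k ∧ dx_i ∧ dx_j = sgn(permutation) dx_{(a)} ∧ dx_{(b)} ∧ dx_{(c)} with (a < b < c) sorted:
  d(w*(x - 3*z)) includes (∂/∂z)(w*(x - 3*z)) dz = (-3*w) dz, which multiplied by dx ∧ dy gives (-3*w) dx ∧ dy ∧ dz
  d(w*(x - 3*z)) includes (∂/∂w)(w*(x - 3*z)) dw = (x - 3*z) dw, which multiplied by dx ∧ dy gives (x - 3*z) dx ∧ dy ∧ dw
  d(-2*w*y) includes (∂/∂y)(-2*w*y) dy = (-2*w) dy, which multiplied by dx ∧ dw gives (2*w) dx ∧ dy ∧ dw
  d(-x*z) includes (∂/∂x)(-x*z) dx = (-z) dx, which multiplied by dy ∧ dz gives (-z) dx ∧ dy ∧ dz
  d(-3*z^2) includes (∂/∂z)(-3*z^2) dz = (-6*z) dz, which multiplied by dy ∧ dw gives (6*z) dy ∧ dz ∧ dw
Collecting like 3-forms: d(omega) = (-3*w - z) dx ∧ dy ∧ dz + (2*w + x - 3*z) dx ∧ dy ∧ dw + (6*z) dy ∧ dz ∧ dw.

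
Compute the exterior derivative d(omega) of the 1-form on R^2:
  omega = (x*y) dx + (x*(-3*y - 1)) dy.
d(omega) = (-x - 3*y - 1) dx ∧ dy

For a 1-form omega = sum_i f_i dx_i, the exterior derivative is
  d(omega) = sum_{i < j} (∂f_j/∂x_i - ∂f_i/∂x_j) dx_i ∧ dx_j.
  coefficient of dx ∧ dy: ∂f_2/∂x - ∂f_1/∂y = ∂(x*(-3*y - 1))/∂x - ∂(x*y)/∂y = -x - 3*y - 1
Assembling: d(omega) = (-x - 3*y - 1) dx ∧ dy.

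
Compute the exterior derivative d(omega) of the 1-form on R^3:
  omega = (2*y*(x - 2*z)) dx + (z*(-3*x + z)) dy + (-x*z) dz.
d(omega) = (-2*x + z) dx ∧ dy + (4*y - z) dx ∧ dz + (3*x - 2*z) dy ∧ dz

For a 1-form omega = sum_i f_i dx_i, the exterior derivative is
  d(omega) = sum_{i < j} (∂f_j/∂x_i - ∂f_i/∂x_j) dx_i ∧ dx_j.
  coefficient of dx ∧ dy: ∂f_2/∂x - ∂f_1/∂y = ∂(z*(-3*x + z))/∂x - ∂(2*y*(x - 2*z))/∂y = -2*x + z
  coefficient of dx ∧ dz: ∂f_3/∂x - ∂f_1/∂z = ∂(-x*z)/∂x - ∂(2*y*(x - 2*z))/∂z = 4*y - z
  coefficient of dy ∧ dz: ∂f_3/∂y - ∂f_2/∂z = ∂(-x*z)/∂y - ∂(z*(-3*x + z))/∂z = 3*x - 2*z
Assembling: d(omega) = (-2*x + z) dx ∧ dy + (4*y - z) dx ∧ dz + (3*x - 2*z) dy ∧ dz.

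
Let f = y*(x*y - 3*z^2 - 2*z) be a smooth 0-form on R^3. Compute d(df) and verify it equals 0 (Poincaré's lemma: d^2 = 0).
d(df) = 0

Step 1: df = sum_i (∂f/∂x_i) dx_i = (y^2) dx + (2*x*y - 3*z^2 - 2*z) dy + (2*y*(-3*z - 1)) dz.
Step 2: Apply d again. Using the 1-form formula, the coefficient of dx ∧ dy in d(df) is ∂^2 f/∂x ∂y - ∂^2 f/∂y ∂x = (2*y) - (2*y) = 0 (equality of mixed partials for smooth f).
Similarly for dx ∧ dz and dy ∧ dz — all coefficients vanish. So d(df) = 0.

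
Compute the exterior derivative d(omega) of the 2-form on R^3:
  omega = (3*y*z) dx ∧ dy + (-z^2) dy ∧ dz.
d(omega) = (3*y) dx ∧ dy ∧ dz

For a 2-form omega = sum_{i<j} g_{ij} dx_i ∧ dx_j, the exterior derivative is
  d(omega) = sum_{i<j} d(g_{ij}) ∧ dx_i ∧ dx_j = sum_{i<j, k} (∂g_{ij}/∂x_k) dx_k ∧ dx_i ∧ dx_j.
Expand each term, using dx_k ∧ dx_i ∧ dx_j = sgn(permutation) dx_{(a)} ∧ dx_{(b)} ∧ dx_{(c)} with (a < b < c) sorted:
  d(3*y*z) includes (∂/∂z)(3*y*z) dz = (3*y) dz, which multiplied by dx ∧ dy gives (3*y) dx ∧ dy ∧ dz
Collecting like 3-forms: d(omega) = (3*y) dx ∧ dy ∧ dz.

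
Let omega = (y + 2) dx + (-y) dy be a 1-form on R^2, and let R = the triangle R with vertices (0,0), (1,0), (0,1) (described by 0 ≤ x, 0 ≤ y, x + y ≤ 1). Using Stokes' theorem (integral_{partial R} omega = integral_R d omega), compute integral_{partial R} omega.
integral_(partial R) omega = -1/2

Stokes: integral_partial_R omega = integral_R d omega with d omega = (∂Q/∂x - ∂P/∂y) dx ∧ dy.
  ∂Q/∂x = 0
  ∂P/∂y = 1
  integrand = ∂Q/∂x - ∂P/∂y = -1.
Integrating over R: integral_0^1 integral_0^{1-x} (-1) dy dx = -1/2.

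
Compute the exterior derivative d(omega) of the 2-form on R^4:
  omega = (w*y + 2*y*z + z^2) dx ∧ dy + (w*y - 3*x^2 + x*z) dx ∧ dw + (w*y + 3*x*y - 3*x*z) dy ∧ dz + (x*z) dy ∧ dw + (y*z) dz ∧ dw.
d(omega) = (5*y - z) dx ∧ dy ∧ dz + (-w + y + z) dx ∧ dy ∧ dw + (-x) dx ∧ dz ∧ dw + (-x + y + z) dy ∧ dz ∧ dw

For a 2-form omega = sum_{i<j} g_{ij} dx_i ∧ dx_j, the exterior derivative is
  d(omega) = sum_{i<j} d(g_{ij}) ∧ dx_i ∧ dx_j = sum_{i<j, k} (∂g_{ij}/∂x_k) dx_k ∧ dx_i ∧ dx_j.
Expand each term, using dx_k ∧ dx_i ∧ dx_j = sgn(permutation) dx_{(a)} ∧ dx_{(b)} ∧ dx_{(c)} with (a < b < c) sorted:
  d(w*y + 2*y*z + z^2) includes (∂/∂z)(w*y + 2*y*z + z^2) dz = (2*y + 2*z) dz, which multiplied by dx ∧ dy gives (2*y + 2*z) dx ∧ dy ∧ dz
  d(w*y + 2*y*z + z^2) includes (∂/∂w)(w*y + 2*y*z + z^2) dw = (y) dw, which multiplied by dx ∧ dy gives (y) dx ∧ dy ∧ dw
  d(w*y - 3*x^2 + x*z) includes (∂/∂y)(w*y - 3*x^2 + x*z) dy = (w) dy, which multiplied by dx ∧ dw gives (-w) dx ∧ dy ∧ dw
  d(w*y - 3*x^2 + x*z) includes (∂/∂z)(w*y - 3*x^2 + x*z) dz = (x) dz, which multiplied by dx ∧ dw gives (-x) dx ∧ dz ∧ dw
  d(w*y + 3*x*y - 3*x*z) includes (∂/∂x)(w*y + 3*x*y - 3*x*z) dx = (3*y - 3*z) dx, which multiplied by dy ∧ dz gives (3*y - 3*z) dx ∧ dy ∧ dz
  d(w*y + 3*x*y - 3*x*z) includes (∂/∂w)(w*y + 3*x*y - 3*x*z) dw = (y) dw, which multiplied by dy ∧ dz gives (y) dy ∧ dz ∧ dw
  d(x*z) includes (∂/∂x)(x*z) dx = (z) dx, which multiplied by dy ∧ dw gives (z) dx ∧ dy ∧ dw
  d(x*z) includes (∂/∂z)(x*z) dz = (x) dz, which multiplied by dy ∧ dw gives (-x) dy ∧ dz ∧ dw
  d(y*z) includes (∂/∂y)(y*z) dy = (z) dy, which multiplied by dz ∧ dw gives (z) dy ∧ dz ∧ dw
Collecting like 3-forms: d(omega) = (5*y - z) dx ∧ dy ∧ dz + (-w + y + z) dx ∧ dy ∧ dw + (-x) dx ∧ dz ∧ dw + (-x + y + z) dy ∧ dz ∧ dw.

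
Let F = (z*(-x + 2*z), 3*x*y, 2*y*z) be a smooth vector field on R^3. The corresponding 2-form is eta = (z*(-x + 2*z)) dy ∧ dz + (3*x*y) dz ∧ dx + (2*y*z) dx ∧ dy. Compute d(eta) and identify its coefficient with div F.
d(eta) = (3*x + 2*y - z) dx ∧ dy ∧ dz; div F = 3*x + 2*y - z

For a 2-form in R^3 of the form above, applying d gives a 3-form with coefficient ∂P/∂x + ∂Q/∂y + ∂R/∂z:
  ∂P/∂x = -z
  ∂Q/∂y = 3*x
  ∂R/∂z = 2*y
Sum = 3*x + 2*y - z, which is exactly div F.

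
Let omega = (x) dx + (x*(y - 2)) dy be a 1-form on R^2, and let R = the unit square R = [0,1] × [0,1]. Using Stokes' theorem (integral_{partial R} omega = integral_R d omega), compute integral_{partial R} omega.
integral_(partial R) omega = -3/2

Stokes: integral_partial_R omega = integral_R d omega with d omega = (∂Q/∂x - ∂P/∂y) dx ∧ dy.
  ∂Q/∂x = y - 2
  ∂P/∂y = 0
  integrand = ∂Q/∂x - ∂P/∂y = y - 2.
Integrating over R: integral_0^1 integral_0^1 (y - 2) dx dy = -3/2.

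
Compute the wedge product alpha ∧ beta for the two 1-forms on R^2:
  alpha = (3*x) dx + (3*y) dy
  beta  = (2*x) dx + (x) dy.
alpha ∧ beta = (3*x*(x - 2*y)) dx ∧ dy

Distribute the wedge, using dx_i ∧ dx_j = -dx_j ∧ dx_i and dx_i ∧ dx_i = 0. For each pair (i, j) with i < j, the coefficient of dx_i ∧ dx_j in alpha ∧ beta is (alpha_i * beta_j - alpha_j * beta_i). Collecting: alpha ∧ beta = (3*x*(x - 2*y)) dx ∧ dy.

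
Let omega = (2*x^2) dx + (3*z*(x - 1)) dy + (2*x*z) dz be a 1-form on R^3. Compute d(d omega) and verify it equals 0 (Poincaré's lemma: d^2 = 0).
d(d omega) = 0

Step 1: d omega = sum_{i<j} (∂f_j/∂x_i - ∂f_i/∂x_j) dx_i ∧ dx_j:
  coeff of dx ∧ dy: 3*z
  coeff of dx ∧ dz: 2*z
  coeff of dy ∧ dz: 3 - 3*x
Step 2: Apply d again to each 2-form coefficient. The only possible 3-form in R^3 is dx ∧ dy ∧ dz, with coefficient
  ∂(coeff of dy∧dz)/∂x - ∂(coeff of dx∧dz)/∂y + ∂(coeff of dx∧dy)/∂z
  = ∂/∂x (3 - 3*x) - ∂/∂y (2*z) + ∂/∂z (3*z).
Each of these terms simplifies to sums of mixed partials that cancel in pairs. The result is 0 (by equality of mixed partials for smooth functions — Schwarz / Clairaut).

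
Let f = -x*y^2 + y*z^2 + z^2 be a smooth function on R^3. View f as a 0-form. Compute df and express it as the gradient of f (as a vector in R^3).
df = (-y^2) dx + (-2*x*y + z^2) dy + (2*z*(y + 1)) dz; grad f = (-y^2, -2*x*y + z^2, 2*z*(y + 1))

For a 0-form f, d f = (∂f/∂x) dx + (∂f/∂y) dy + (∂f/∂z) dz. The components of the vector representation are exactly the entries of grad f in Cartesian coordinates:
  ∂f/∂x = -y^2
  ∂f/∂y = -2*x*y + z^2
  ∂f/∂z = 2*z*(y + 1).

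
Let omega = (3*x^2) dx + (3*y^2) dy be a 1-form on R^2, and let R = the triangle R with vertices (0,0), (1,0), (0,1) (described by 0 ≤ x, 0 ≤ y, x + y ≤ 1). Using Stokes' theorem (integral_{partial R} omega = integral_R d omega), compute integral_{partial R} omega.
integral_(partial R) omega = 0

Stokes: integral_partial_R omega = integral_R d omega with d omega = (∂Q/∂x - ∂P/∂y) dx ∧ dy.
  ∂Q/∂x = 0
  ∂P/∂y = 0
  integrand = ∂Q/∂x - ∂P/∂y = 0.
Integrating over R: integral_0^1 integral_0^{1-x} (0) dy dx = 0.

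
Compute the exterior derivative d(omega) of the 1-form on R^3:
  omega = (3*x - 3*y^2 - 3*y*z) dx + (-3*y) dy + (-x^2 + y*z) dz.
d(omega) = (6*y + 3*z) dx ∧ dy + (-2*x + 3*y) dx ∧ dz + (z) dy ∧ dz

For a 1-form omega = sum_i f_i dx_i, the exterior derivative is
  d(omega) = sum_{i < j} (∂f_j/∂x_i - ∂f_i/∂x_j) dx_i ∧ dx_j.
  coefficient of dx ∧ dy: ∂f_2/∂x - ∂f_1/∂y = ∂(-3*y)/∂x - ∂(3*x - 3*y^2 - 3*y*z)/∂y = 6*y + 3*z
  coefficient of dx ∧ dz: ∂f_3/∂x - ∂f_1/∂z = ∂(-x^2 + y*z)/∂x - ∂(3*x - 3*y^2 - 3*y*z)/∂z = -2*x + 3*y
  coefficient of dy ∧ dz: ∂f_3/∂y - ∂f_2/∂z = ∂(-x^2 + y*z)/∂y - ∂(-3*y)/∂z = z
Assembling: d(omega) = (6*y + 3*z) dx ∧ dy + (-2*x + 3*y) dx ∧ dz + (z) dy ∧ dz.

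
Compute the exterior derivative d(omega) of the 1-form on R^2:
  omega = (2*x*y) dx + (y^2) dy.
d(omega) = (-2*x) dx ∧ dy

For a 1-form omega = sum_i f_i dx_i, the exterior derivative is
  d(omega) = sum_{i < j} (∂f_j/∂x_i - ∂f_i/∂x_j) dx_i ∧ dx_j.
  coefficient of dx ∧ dy: ∂f_2/∂x - ∂f_1/∂y = ∂(y^2)/∂x - ∂(2*x*y)/∂y = -2*x
Assembling: d(omega) = (-2*x) dx ∧ dy.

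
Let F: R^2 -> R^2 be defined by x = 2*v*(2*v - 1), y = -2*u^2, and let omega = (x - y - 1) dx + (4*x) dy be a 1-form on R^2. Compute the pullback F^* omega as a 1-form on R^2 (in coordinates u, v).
F^* omega = (32*u*v*(1 - 2*v)) du + (16*u^2*v - 4*u^2 + 32*v^3 - 24*v^2 - 4*v + 2) dv

Using F^*(f dg) = (f ∘ F) d(g ∘ F), substitute each coordinate x_i by F_i(u, v) in f_i, and replace dx_i by d F_i = (∂F_i/∂u) du + (∂F_i/∂v) dv.
  For the x component: f_1(F) = 2*u^2 + 4*v^2 - 2*v - 1; d F_1 = (0) du + (8*v - 2) dv
  For the y component: f_2(F) = 8*v*(2*v - 1); d F_2 = (-4*u) du + (0) dv
Combining and collecting du, dv coefficients:
  coeff of du: 32*u*v*(1 - 2*v)
  coeff of dv: 16*u^2*v - 4*u^2 + 32*v^3 - 24*v^2 - 4*v + 2
F^* omega = (32*u*v*(1 - 2*v)) du + (16*u^2*v - 4*u^2 + 32*v^3 - 24*v^2 - 4*v + 2) dv.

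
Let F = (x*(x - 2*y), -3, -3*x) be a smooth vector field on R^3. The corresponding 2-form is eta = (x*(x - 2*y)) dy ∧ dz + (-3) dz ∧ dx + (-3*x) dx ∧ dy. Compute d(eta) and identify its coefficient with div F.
d(eta) = (2*x - 2*y) dx ∧ dy ∧ dz; div F = 2*x - 2*y

For a 2-form in R^3 of the form above, applying d gives a 3-form with coefficient ∂P/∂x + ∂Q/∂y + ∂R/∂z:
  ∂P/∂x = 2*x - 2*y
  ∂Q/∂y = 0
  ∂R/∂z = 0
Sum = 2*x - 2*y, which is exactly div F.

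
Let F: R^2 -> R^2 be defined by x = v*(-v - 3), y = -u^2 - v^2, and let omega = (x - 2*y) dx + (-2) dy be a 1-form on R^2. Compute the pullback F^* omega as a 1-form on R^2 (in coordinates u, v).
F^* omega = (4*u) du + (-4*u^2*v - 6*u^2 - 2*v^3 + 3*v^2 + 13*v) dv

Using F^*(f dg) = (f ∘ F) d(g ∘ F), substitute each coordinate x_i by F_i(u, v) in f_i, and replace dx_i by d F_i = (∂F_i/∂u) du + (∂F_i/∂v) dv.
  For the x component: f_1(F) = 2*u^2 + v^2 - 3*v; d F_1 = (0) du + (-2*v - 3) dv
  For the y component: f_2(F) = -2; d F_2 = (-2*u) du + (-2*v) dv
Combining and collecting du, dv coefficients:
  coeff of du: 4*u
  coeff of dv: -4*u^2*v - 6*u^2 - 2*v^3 + 3*v^2 + 13*v
F^* omega = (4*u) du + (-4*u^2*v - 6*u^2 - 2*v^3 + 3*v^2 + 13*v) dv.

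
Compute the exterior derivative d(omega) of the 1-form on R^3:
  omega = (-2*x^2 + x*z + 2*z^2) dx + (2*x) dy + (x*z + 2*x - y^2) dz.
d(omega) = (2) dx ∧ dy + (-x - 3*z + 2) dx ∧ dz + (-2*y) dy ∧ dz

For a 1-form omega = sum_i f_i dx_i, the exterior derivative is
  d(omega) = sum_{i < j} (∂f_j/∂x_i - ∂f_i/∂x_j) dx_i ∧ dx_j.
  coefficient of dx ∧ dy: ∂f_2/∂x - ∂f_1/∂y = ∂(2*x)/∂x - ∂(-2*x^2 + x*z + 2*z^2)/∂y = 2
  coefficient of dx ∧ dz: ∂f_3/∂x - ∂f_1/∂z = ∂(x*z + 2*x - y^2)/∂x - ∂(-2*x^2 + x*z + 2*z^2)/∂z = -x - 3*z + 2
  coefficient of dy ∧ dz: ∂f_3/∂y - ∂f_2/∂z = ∂(x*z + 2*x - y^2)/∂y - ∂(2*x)/∂z = -2*y
Assembling: d(omega) = (2) dx ∧ dy + (-x - 3*z + 2) dx ∧ dz + (-2*y) dy ∧ dz.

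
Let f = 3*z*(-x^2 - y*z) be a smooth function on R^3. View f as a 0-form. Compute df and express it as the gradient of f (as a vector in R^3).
df = (-6*x*z) dx + (-3*z^2) dy + (-3*x^2 - 6*y*z) dz; grad f = (-6*x*z, -3*z^2, -3*x^2 - 6*y*z)

For a 0-form f, d f = (∂f/∂x) dx + (∂f/∂y) dy + (∂f/∂z) dz. The components of the vector representation are exactly the entries of grad f in Cartesian coordinates:
  ∂f/∂x = -6*x*z
  ∂f/∂y = -3*z^2
  ∂f/∂z = -3*x^2 - 6*y*z.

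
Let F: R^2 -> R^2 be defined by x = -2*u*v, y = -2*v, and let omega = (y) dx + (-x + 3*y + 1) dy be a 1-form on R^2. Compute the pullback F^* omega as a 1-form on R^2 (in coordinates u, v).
F^* omega = (4*v^2) du + (12*v - 2) dv

Using F^*(f dg) = (f ∘ F) d(g ∘ F), substitute each coordinate x_i by F_i(u, v) in f_i, and replace dx_i by d F_i = (∂F_i/∂u) du + (∂F_i/∂v) dv.
  For the x component: f_1(F) = -2*v; d F_1 = (-2*v) du + (-2*u) dv
  For the y component: f_2(F) = 2*u*v - 6*v + 1; d F_2 = (0) du + (-2) dv
Combining and collecting du, dv coefficients:
  coeff of du: 4*v^2
  coeff of dv: 12*v - 2
F^* omega = (4*v^2) du + (12*v - 2) dv.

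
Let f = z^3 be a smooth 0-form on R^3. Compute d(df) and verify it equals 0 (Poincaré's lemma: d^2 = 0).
d(df) = 0

Step 1: df = sum_i (∂f/∂x_i) dx_i = (0) dx + (0) dy + (3*z^2) dz.
Step 2: Apply d again. Using the 1-form formula, the coefficient of dx ∧ dy in d(df) is ∂^2 f/∂x ∂y - ∂^2 f/∂y ∂x = (0) - (0) = 0 (equality of mixed partials for smooth f).
Similarly for dx ∧ dz and dy ∧ dz — all coefficients vanish. So d(df) = 0.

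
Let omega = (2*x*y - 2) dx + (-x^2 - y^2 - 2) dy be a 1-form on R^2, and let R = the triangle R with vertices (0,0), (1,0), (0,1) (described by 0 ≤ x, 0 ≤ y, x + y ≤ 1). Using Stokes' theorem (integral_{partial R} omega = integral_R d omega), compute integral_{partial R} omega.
integral_(partial R) omega = -2/3

Stokes: integral_partial_R omega = integral_R d omega with d omega = (∂Q/∂x - ∂P/∂y) dx ∧ dy.
  ∂Q/∂x = -2*x
  ∂P/∂y = 2*x
  integrand = ∂Q/∂x - ∂P/∂y = -4*x.
Integrating over R: integral_0^1 integral_0^{1-x} (-4*x) dy dx = -2/3.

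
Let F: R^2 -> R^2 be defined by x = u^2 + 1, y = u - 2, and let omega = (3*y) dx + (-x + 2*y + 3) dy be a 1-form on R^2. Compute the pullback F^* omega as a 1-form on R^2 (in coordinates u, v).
F^* omega = (5*u^2 - 10*u - 2) du

Using F^*(f dg) = (f ∘ F) d(g ∘ F), substitute each coordinate x_i by F_i(u, v) in f_i, and replace dx_i by d F_i = (∂F_i/∂u) du + (∂F_i/∂v) dv.
  For the x component: f_1(F) = 3*u - 6; d F_1 = (2*u) du + (0) dv
  For the y component: f_2(F) = -u^2 + 2*u - 2; d F_2 = (1) du + (0) dv
Combining and collecting du, dv coefficients:
  coeff of du: 5*u^2 - 10*u - 2
  coeff of dv: 0
F^* omega = (5*u^2 - 10*u - 2) du.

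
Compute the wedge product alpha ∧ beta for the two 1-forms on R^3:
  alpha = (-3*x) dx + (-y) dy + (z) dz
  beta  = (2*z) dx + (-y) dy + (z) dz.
alpha ∧ beta = (y*(3*x + 2*z)) dx ∧ dy + (-z*(3*x + 2*z)) dx ∧ dz

Distribute the wedge, using dx_i ∧ dx_j = -dx_j ∧ dx_i and dx_i ∧ dx_i = 0. For each pair (i, j) with i < j, the coefficient of dx_i ∧ dx_j in alpha ∧ beta is (alpha_i * beta_j - alpha_j * beta_i). Collecting: alpha ∧ beta = (y*(3*x + 2*z)) dx ∧ dy + (-z*(3*x + 2*z)) dx ∧ dz.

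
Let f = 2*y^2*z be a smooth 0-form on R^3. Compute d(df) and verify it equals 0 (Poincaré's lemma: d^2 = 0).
d(df) = 0

Step 1: df = sum_i (∂f/∂x_i) dx_i = (0) dx + (4*y*z) dy + (2*y^2) dz.
Step 2: Apply d again. Using the 1-form formula, the coefficient of dx ∧ dy in d(df) is ∂^2 f/∂x ∂y - ∂^2 f/∂y ∂x = (0) - (0) = 0 (equality of mixed partials for smooth f).
Similarly for dx ∧ dz and dy ∧ dz — all coefficients vanish. So d(df) = 0.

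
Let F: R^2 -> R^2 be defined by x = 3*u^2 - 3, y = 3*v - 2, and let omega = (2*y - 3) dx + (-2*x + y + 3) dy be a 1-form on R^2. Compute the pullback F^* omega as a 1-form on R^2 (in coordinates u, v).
F^* omega = (6*u*(6*v - 7)) du + (-18*u^2 + 9*v + 21) dv

Using F^*(f dg) = (f ∘ F) d(g ∘ F), substitute each coordinate x_i by F_i(u, v) in f_i, and replace dx_i by d F_i = (∂F_i/∂u) du + (∂F_i/∂v) dv.
  For the x component: f_1(F) = 6*v - 7; d F_1 = (6*u) du + (0) dv
  For the y component: f_2(F) = -6*u^2 + 3*v + 7; d F_2 = (0) du + (3) dv
Combining and collecting du, dv coefficients:
  coeff of du: 6*u*(6*v - 7)
  coeff of dv: -18*u^2 + 9*v + 21
F^* omega = (6*u*(6*v - 7)) du + (-18*u^2 + 9*v + 21) dv.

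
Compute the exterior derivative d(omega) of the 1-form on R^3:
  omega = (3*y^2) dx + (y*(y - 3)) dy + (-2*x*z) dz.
d(omega) = (-6*y) dx ∧ dy + (-2*z) dx ∧ dz

For a 1-form omega = sum_i f_i dx_i, the exterior derivative is
  d(omega) = sum_{i < j} (∂f_j/∂x_i - ∂f_i/∂x_j) dx_i ∧ dx_j.
  coefficient of dx ∧ dy: ∂f_2/∂x - ∂f_1/∂y = ∂(y*(y - 3))/∂x - ∂(3*y^2)/∂y = -6*y
  coefficient of dx ∧ dz: ∂f_3/∂x - ∂f_1/∂z = ∂(-2*x*z)/∂x - ∂(3*y^2)/∂z = -2*z
Assembling: d(omega) = (-6*y) dx ∧ dy + (-2*z) dx ∧ dz.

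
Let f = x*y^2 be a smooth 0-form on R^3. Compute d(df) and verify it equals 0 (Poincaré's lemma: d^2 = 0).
d(df) = 0

Step 1: df = sum_i (∂f/∂x_i) dx_i = (y^2) dx + (2*x*y) dy + (0) dz.
Step 2: Apply d again. Using the 1-form formula, the coefficient of dx ∧ dy in d(df) is ∂^2 f/∂x ∂y - ∂^2 f/∂y ∂x = (2*y) - (2*y) = 0 (equality of mixed partials for smooth f).
Similarly for dx ∧ dz and dy ∧ dz — all coefficients vanish. So d(df) = 0.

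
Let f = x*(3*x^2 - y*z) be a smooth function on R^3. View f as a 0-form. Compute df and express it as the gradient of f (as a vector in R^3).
df = (9*x^2 - y*z) dx + (-x*z) dy + (-x*y) dz; grad f = (9*x^2 - y*z, -x*z, -x*y)

For a 0-form f, d f = (∂f/∂x) dx + (∂f/∂y) dy + (∂f/∂z) dz. The components of the vector representation are exactly the entries of grad f in Cartesian coordinates:
  ∂f/∂x = 9*x^2 - y*z
  ∂f/∂y = -x*z
  ∂f/∂z = -x*y.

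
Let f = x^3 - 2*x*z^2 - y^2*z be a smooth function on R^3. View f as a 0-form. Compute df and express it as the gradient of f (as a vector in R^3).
df = (3*x^2 - 2*z^2) dx + (-2*y*z) dy + (-4*x*z - y^2) dz; grad f = (3*x^2 - 2*z^2, -2*y*z, -4*x*z - y^2)

For a 0-form f, d f = (∂f/∂x) dx + (∂f/∂y) dy + (∂f/∂z) dz. The components of the vector representation are exactly the entries of grad f in Cartesian coordinates:
  ∂f/∂x = 3*x^2 - 2*z^2
  ∂f/∂y = -2*y*z
  ∂f/∂z = -4*x*z - y^2.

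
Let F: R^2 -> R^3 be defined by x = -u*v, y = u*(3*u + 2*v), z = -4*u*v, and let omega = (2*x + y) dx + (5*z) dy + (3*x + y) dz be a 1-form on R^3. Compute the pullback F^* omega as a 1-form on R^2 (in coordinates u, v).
F^* omega = (9*u*v*(-15*u - 4*v)) du + (u^2*(-15*u - 36*v)) dv

Using F^*(f dg) = (f ∘ F) d(g ∘ F), substitute each coordinate x_i by F_i(u, v) in f_i, and replace dx_i by d F_i = (∂F_i/∂u) du + (∂F_i/∂v) dv.
  For the x component: f_1(F) = 3*u^2; d F_1 = (-v) du + (-u) dv
  For the y component: f_2(F) = -20*u*v; d F_2 = (6*u + 2*v) du + (2*u) dv
  For the z component: f_3(F) = u*(3*u - v); d F_3 = (-4*v) du + (-4*u) dv
Combining and collecting du, dv coefficients:
  coeff of du: 9*u*v*(-15*u - 4*v)
  coeff of dv: u^2*(-15*u - 36*v)
F^* omega = (9*u*v*(-15*u - 4*v)) du + (u^2*(-15*u - 36*v)) dv.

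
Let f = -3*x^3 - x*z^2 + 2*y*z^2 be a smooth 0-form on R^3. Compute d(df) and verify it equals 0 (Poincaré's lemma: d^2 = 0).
d(df) = 0

Step 1: df = sum_i (∂f/∂x_i) dx_i = (-9*x^2 - z^2) dx + (2*z^2) dy + (2*z*(-x + 2*y)) dz.
Step 2: Apply d again. Using the 1-form formula, the coefficient of dx ∧ dy in d(df) is ∂^2 f/∂x ∂y - ∂^2 f/∂y ∂x = (0) - (0) = 0 (equality of mixed partials for smooth f).
Similarly for dx ∧ dz and dy ∧ dz — all coefficients vanish. So d(df) = 0.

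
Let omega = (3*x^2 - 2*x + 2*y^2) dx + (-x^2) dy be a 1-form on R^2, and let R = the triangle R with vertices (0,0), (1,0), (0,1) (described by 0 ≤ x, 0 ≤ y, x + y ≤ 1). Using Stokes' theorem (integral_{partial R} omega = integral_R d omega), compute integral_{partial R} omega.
integral_(partial R) omega = -1

Stokes: integral_partial_R omega = integral_R d omega with d omega = (∂Q/∂x - ∂P/∂y) dx ∧ dy.
  ∂Q/∂x = -2*x
  ∂P/∂y = 4*y
  integrand = ∂Q/∂x - ∂P/∂y = -2*x - 4*y.
Integrating over R: integral_0^1 integral_0^{1-x} (-2*x - 4*y) dy dx = -1.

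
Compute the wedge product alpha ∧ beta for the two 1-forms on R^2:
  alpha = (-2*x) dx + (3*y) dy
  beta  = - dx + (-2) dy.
alpha ∧ beta = (4*x + 3*y) dx ∧ dy

Distribute the wedge, using dx_i ∧ dx_j = -dx_j ∧ dx_i and dx_i ∧ dx_i = 0. For each pair (i, j) with i < j, the coefficient of dx_i ∧ dx_j in alpha ∧ beta is (alpha_i * beta_j - alpha_j * beta_i). Collecting: alpha ∧ beta = (4*x + 3*y) dx ∧ dy.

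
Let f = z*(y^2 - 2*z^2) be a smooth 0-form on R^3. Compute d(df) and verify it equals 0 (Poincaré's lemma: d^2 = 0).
d(df) = 0

Step 1: df = sum_i (∂f/∂x_i) dx_i = (0) dx + (2*y*z) dy + (y^2 - 6*z^2) dz.
Step 2: Apply d again. Using the 1-form formula, the coefficient of dx ∧ dy in d(df) is ∂^2 f/∂x ∂y - ∂^2 f/∂y ∂x = (0) - (0) = 0 (equality of mixed partials for smooth f).
Similarly for dx ∧ dz and dy ∧ dz — all coefficients vanish. So d(df) = 0.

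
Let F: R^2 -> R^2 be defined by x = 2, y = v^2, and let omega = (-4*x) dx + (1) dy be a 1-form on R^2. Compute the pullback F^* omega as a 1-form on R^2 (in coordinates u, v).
F^* omega = (2*v) dv

Using F^*(f dg) = (f ∘ F) d(g ∘ F), substitute each coordinate x_i by F_i(u, v) in f_i, and replace dx_i by d F_i = (∂F_i/∂u) du + (∂F_i/∂v) dv.
  For the x component: f_1(F) = -8; d F_1 = (0) du + (0) dv
  For the y component: f_2(F) = 1; d F_2 = (0) du + (2*v) dv
Combining and collecting du, dv coefficients:
  coeff of du: 0
  coeff of dv: 2*v
F^* omega = (2*v) dv.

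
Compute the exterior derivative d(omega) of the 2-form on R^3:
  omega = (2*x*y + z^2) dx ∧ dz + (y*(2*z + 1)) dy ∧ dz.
d(omega) = (-2*x) dx ∧ dy ∧ dz

For a 2-form omega = sum_{i<j} g_{ij} dx_i ∧ dx_j, the exterior derivative is
  d(omega) = sum_{i<j} d(g_{ij}) ∧ dx_i ∧ dx_j = sum_{i<j, k} (∂g_{ij}/∂x_k) dx_k ∧ dx_i ∧ dx_j.
Expand each term, using dx_k ∧ dx_i ∧ dx_j = sgn(permutation) dx_{(a)} ∧ dx_{(b)} ∧ dx_{(c)} with (a < b < c) sorted:
  d(2*x*y + z^2) includes (∂/∂y)(2*x*y + z^2) dy = (2*x) dy, which multiplied by dx ∧ dz gives (-2*x) dx ∧ dy ∧ dz
Collecting like 3-forms: d(omega) = (-2*x) dx ∧ dy ∧ dz.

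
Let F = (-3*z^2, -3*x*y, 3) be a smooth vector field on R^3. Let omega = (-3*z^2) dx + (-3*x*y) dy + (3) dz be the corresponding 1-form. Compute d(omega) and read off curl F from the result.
d(omega) = (0) dy ∧ dz + (-6*z) dz ∧ dx + (-3*y) dx ∧ dy; curl F = (0, -6*z, -3*y)

d omega = sum_{i<j} (∂f_j/∂x_i - ∂f_i/∂x_j) dx_i ∧ dx_j. Under the identification (dy ∧ dz, dz ∧ dx, dx ∧ dy) ↔ (e_x, e_y, e_z), the coefficients are exactly the components of curl F. Compute:
  ∂R/∂y - ∂Q/∂z = (0) - (0) = 0
  ∂P/∂z - ∂R/∂x = (-6*z) - (0) = -6*z
  ∂Q/∂x - ∂P/∂y = (-3*y) - (0) = -3*y.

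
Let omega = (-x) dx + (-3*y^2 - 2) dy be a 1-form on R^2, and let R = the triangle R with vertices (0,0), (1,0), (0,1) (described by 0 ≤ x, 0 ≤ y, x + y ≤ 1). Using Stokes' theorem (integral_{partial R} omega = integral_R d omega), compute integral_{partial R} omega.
integral_(partial R) omega = 0

Stokes: integral_partial_R omega = integral_R d omega with d omega = (∂Q/∂x - ∂P/∂y) dx ∧ dy.
  ∂Q/∂x = 0
  ∂P/∂y = 0
  integrand = ∂Q/∂x - ∂P/∂y = 0.
Integrating over R: integral_0^1 integral_0^{1-x} (0) dy dx = 0.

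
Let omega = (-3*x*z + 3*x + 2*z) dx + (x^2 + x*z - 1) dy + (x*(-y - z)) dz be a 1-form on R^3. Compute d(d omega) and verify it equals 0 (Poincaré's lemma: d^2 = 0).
d(d omega) = 0

Step 1: d omega = sum_{i<j} (∂f_j/∂x_i - ∂f_i/∂x_j) dx_i ∧ dx_j:
  coeff of dx ∧ dy: 2*x + z
  coeff of dx ∧ dz: 3*x - y - z - 2
  coeff of dy ∧ dz: -2*x
Step 2: Apply d again to each 2-form coefficient. The only possible 3-form in R^3 is dx ∧ dy ∧ dz, with coefficient
  ∂(coeff of dy∧dz)/∂x - ∂(coeff of dx∧dz)/∂y + ∂(coeff of dx∧dy)/∂z
  = ∂/∂x (-2*x) - ∂/∂y (3*x - y - z - 2) + ∂/∂z (2*x + z).
Each of these terms simplifies to sums of mixed partials that cancel in pairs. The result is 0 (by equality of mixed partials for smooth functions — Schwarz / Clairaut).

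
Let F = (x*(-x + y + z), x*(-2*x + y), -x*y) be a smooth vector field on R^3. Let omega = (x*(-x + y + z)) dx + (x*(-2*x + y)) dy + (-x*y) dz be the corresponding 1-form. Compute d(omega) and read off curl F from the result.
d(omega) = (-x) dy ∧ dz + (x + y) dz ∧ dx + (-5*x + y) dx ∧ dy; curl F = (-x, x + y, -5*x + y)

d omega = sum_{i<j} (∂f_j/∂x_i - ∂f_i/∂x_j) dx_i ∧ dx_j. Under the identification (dy ∧ dz, dz ∧ dx, dx ∧ dy) ↔ (e_x, e_y, e_z), the coefficients are exactly the components of curl F. Compute:
  ∂R/∂y - ∂Q/∂z = (-x) - (0) = -x
  ∂P/∂z - ∂R/∂x = (x) - (-y) = x + y
  ∂Q/∂x - ∂P/∂y = (-4*x + y) - (x) = -5*x + y.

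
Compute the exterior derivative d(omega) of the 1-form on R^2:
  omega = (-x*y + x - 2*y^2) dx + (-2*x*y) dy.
d(omega) = (x + 2*y) dx ∧ dy

For a 1-form omega = sum_i f_i dx_i, the exterior derivative is
  d(omega) = sum_{i < j} (∂f_j/∂x_i - ∂f_i/∂x_j) dx_i ∧ dx_j.
  coefficient of dx ∧ dy: ∂f_2/∂x - ∂f_1/∂y = ∂(-2*x*y)/∂x - ∂(-x*y + x - 2*y^2)/∂y = x + 2*y
Assembling: d(omega) = (x + 2*y) dx ∧ dy.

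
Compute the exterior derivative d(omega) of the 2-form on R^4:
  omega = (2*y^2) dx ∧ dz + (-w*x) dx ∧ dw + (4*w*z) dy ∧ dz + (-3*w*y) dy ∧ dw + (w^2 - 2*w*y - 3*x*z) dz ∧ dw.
d(omega) = (-4*y) dx ∧ dy ∧ dz + (-2*w + 4*z) dy ∧ dz ∧ dw + (-3*z) dx ∧ dz ∧ dw

For a 2-form omega = sum_{i<j} g_{ij} dx_i ∧ dx_j, the exterior derivative is
  d(omega) = sum_{i<j} d(g_{ij}) ∧ dx_i ∧ dx_j = sum_{i<j, k} (∂g_{ij}/∂x_k) dx_k ∧ dx_i ∧ dx_j.
Expand each term, using dx_k ∧ dx_i ∧ dx_j = sgn(permutation) dx_{(a)} ∧ dx_{(b)} ∧ dx_{(c)} with (a < b < c) sorted:
  d(2*y^2) includes (∂/∂y)(2*y^2) dy = (4*y) dy, which multiplied by dx ∧ dz gives (-4*y) dx ∧ dy ∧ dz
  d(4*w*z) includes (∂/∂w)(4*w*z) dw = (4*z) dw, which multiplied by dy ∧ dz gives (4*z) dy ∧ dz ∧ dw
  d(w^2 - 2*w*y - 3*x*z) includes (∂/∂x)(w^2 - 2*w*y - 3*x*z) dx = (-3*z) dx, which multiplied by dz ∧ dw gives (-3*z) dx ∧ dz ∧ dw
  d(w^2 - 2*w*y - 3*x*z) includes (∂/∂y)(w^2 - 2*w*y - 3*x*z) dy = (-2*w) dy, which multiplied by dz ∧ dw gives (-2*w) dy ∧ dz ∧ dw
Collecting like 3-forms: d(omega) = (-4*y) dx ∧ dy ∧ dz + (-2*w + 4*z) dy ∧ dz ∧ dw + (-3*z) dx ∧ dz ∧ dw.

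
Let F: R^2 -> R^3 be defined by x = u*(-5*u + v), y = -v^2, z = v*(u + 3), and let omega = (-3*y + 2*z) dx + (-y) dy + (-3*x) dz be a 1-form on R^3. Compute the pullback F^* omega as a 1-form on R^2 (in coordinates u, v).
F^* omega = (v*(-5*u^2 - 31*u*v - 60*u + 3*v^2 + 6*v)) du + (15*u^3 - u^2*v + 45*u^2 + 3*u*v^2 - 3*u*v - 2*v^3) dv

Using F^*(f dg) = (f ∘ F) d(g ∘ F), substitute each coordinate x_i by F_i(u, v) in f_i, and replace dx_i by d F_i = (∂F_i/∂u) du + (∂F_i/∂v) dv.
  For the x component: f_1(F) = v*(2*u + 3*v + 6); d F_1 = (-10*u + v) du + (u) dv
  For the y component: f_2(F) = v^2; d F_2 = (0) du + (-2*v) dv
  For the z component: f_3(F) = 3*u*(5*u - v); d F_3 = (v) du + (u + 3) dv
Combining and collecting du, dv coefficients:
  coeff of du: v*(-5*u^2 - 31*u*v - 60*u + 3*v^2 + 6*v)
  coeff of dv: 15*u^3 - u^2*v + 45*u^2 + 3*u*v^2 - 3*u*v - 2*v^3
F^* omega = (v*(-5*u^2 - 31*u*v - 60*u + 3*v^2 + 6*v)) du + (15*u^3 - u^2*v + 45*u^2 + 3*u*v^2 - 3*u*v - 2*v^3) dv.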